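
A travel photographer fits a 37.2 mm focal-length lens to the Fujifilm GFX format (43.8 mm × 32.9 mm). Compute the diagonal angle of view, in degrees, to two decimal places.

72.73°

Sensor diagonal = √(43.8² + 32.9²) = √3000.8500 ≈ 54.7800 mm.
Angle of view α = 2·arctan(d/2f) with d = 54.7800 mm and f = 37.2 mm.
d/2f = 0.73629; arctan(0.73629) ≈ 36.3639°, so α ≈ 72.7277°.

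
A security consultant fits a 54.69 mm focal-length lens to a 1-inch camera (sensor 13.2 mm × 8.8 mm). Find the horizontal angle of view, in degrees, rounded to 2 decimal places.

13.76°

Angle of view α = 2·arctan(w/2f) with w = 13.2 mm and f = 54.69 mm.
w/2f = 0.12068; arctan(0.12068) ≈ 6.8812°, so α ≈ 13.7624°.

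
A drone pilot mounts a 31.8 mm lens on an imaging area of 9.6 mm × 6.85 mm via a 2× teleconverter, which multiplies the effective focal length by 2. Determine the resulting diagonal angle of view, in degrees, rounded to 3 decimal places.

Effective focal length f = 31.8 × 2 = 63.6 mm.
Sensor diagonal = √(9.6² + 6.85²) = √139.0825 ≈ 11.7933 mm.
α = 2·arctan(11.793 / (2 × 63.6)) = 2·arctan(0.09271) ≈ 10.5940°.

10.594°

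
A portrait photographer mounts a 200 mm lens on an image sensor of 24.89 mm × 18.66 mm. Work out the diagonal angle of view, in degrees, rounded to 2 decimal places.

8.89°

Sensor diagonal = √(24.89² + 18.66²) = √967.7077 ≈ 31.1080 mm.
Angle of view α = 2·arctan(d/2f) with d = 31.1080 mm and f = 200 mm.
d/2f = 0.07777; arctan(0.07777) ≈ 4.4469°, so α ≈ 8.8939°.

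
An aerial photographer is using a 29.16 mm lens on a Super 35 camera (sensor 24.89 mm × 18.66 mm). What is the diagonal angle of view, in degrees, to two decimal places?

56.15°

Sensor diagonal = √(24.89² + 18.66²) = √967.7077 ≈ 31.1080 mm.
Angle of view α = 2·arctan(d/2f) with d = 31.1080 mm and f = 29.16 mm.
d/2f = 0.53340; arctan(0.53340) ≈ 28.0755°, so α ≈ 56.1511°.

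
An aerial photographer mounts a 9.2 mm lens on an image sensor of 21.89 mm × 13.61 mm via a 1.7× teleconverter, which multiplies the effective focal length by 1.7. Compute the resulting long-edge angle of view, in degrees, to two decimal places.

69.97°

Effective focal length f = 9.2 × 1.7 = 15.64 mm.
α = 2·arctan(21.89 / (2 × 15.64)) = 2·arctan(0.69981) ≈ 69.9693°.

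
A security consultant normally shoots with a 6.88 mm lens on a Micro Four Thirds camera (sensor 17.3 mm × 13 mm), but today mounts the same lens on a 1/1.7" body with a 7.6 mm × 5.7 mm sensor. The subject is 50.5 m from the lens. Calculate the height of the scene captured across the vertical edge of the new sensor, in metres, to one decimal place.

The focal length stays 6.88 mm; the relevant sensor dimension is now h = 5.7 mm. Object distance dₒ = 50.5 m = 50500 mm.
Thin-lens field height W = h·(dₒ − f)/f = 5.7 × (50500 − 6.88)/6.88 ≈ 41832.963 mm = 41.833 m.

41.8 m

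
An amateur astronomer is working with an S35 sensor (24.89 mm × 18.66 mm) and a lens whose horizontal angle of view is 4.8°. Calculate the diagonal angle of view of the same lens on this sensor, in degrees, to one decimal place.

6.0°

From the horizontal AOV: f = 24.89 / (2·tan(2.4°)) = 24.89 / 0.08382 ≈ 296.9287 mm.
Sensor diagonal = √(24.89² + 18.66²) = √967.7077 ≈ 31.1080 mm.
Diagonal AOV = 2·arctan(31.1080 / (2 × 296.9287)) = 2·arctan(0.05238) ≈ 5.9972°.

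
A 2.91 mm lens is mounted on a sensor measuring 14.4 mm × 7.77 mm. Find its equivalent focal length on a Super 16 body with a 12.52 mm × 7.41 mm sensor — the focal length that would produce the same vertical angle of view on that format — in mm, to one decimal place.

Equal angle of view means equal height/f ratio, so f₂ = f₁ · (height₂/height₁) = 2.91 × 7.41/7.77.
f₂ = 2.91 × 0.95367 ≈ 2.775 mm.

2.8 mm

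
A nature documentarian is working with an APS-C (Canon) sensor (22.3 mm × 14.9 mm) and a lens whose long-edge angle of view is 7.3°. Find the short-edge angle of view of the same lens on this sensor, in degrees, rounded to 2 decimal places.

4.88°

From the long-edge AOV: f = 22.3 / (2·tan(3.65°)) = 22.3 / 0.12758 ≈ 174.7900 mm.
Short-edge AOV = 2·arctan(14.9 / (2 × 174.7900)) = 2·arctan(0.04262) ≈ 4.8812°.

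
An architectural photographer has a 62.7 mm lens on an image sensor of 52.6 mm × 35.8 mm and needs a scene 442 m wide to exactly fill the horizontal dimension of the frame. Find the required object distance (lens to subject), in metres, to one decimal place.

526.9 m

W: 442 m = 442000 mm.
Magnification m = w/W = dᵢ/dₒ; combined with 1/f = 1/dₒ + 1/dᵢ this gives dₒ = f·(1 + W/w).
dₒ = 62.7 mm × (1 + 442000/52.6) = 62.7 × 8404.0418 ≈ 526933.422 mm = 526.933 m.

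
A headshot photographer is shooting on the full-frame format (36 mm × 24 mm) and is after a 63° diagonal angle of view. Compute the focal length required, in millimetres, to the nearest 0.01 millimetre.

35.30 mm

Sensor diagonal = √(36² + 24²) = √1872.0000 ≈ 43.2666 mm.
From α = 2·arctan(d/2f) we get f = d / (2·tan(α/2)).
With d = 43.2666 mm and α/2 = 31.5°, tan(α/2) ≈ 0.61280, so f ≈ 43.2666 / 1.22560 ≈ 35.3023 mm.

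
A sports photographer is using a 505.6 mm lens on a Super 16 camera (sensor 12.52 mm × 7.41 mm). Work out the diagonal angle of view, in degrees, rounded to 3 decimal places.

Sensor diagonal = √(12.52² + 7.41²) = √211.6585 ≈ 14.5485 mm.
Angle of view α = 2·arctan(d/2f) with d = 14.5485 mm and f = 505.6 mm.
d/2f = 0.01439; arctan(0.01439) ≈ 0.8243°, so α ≈ 1.6486°.

1.649°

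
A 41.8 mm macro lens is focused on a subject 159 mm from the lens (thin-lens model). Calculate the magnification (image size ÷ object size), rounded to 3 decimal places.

Thin lens: 1/f = 1/dₒ + 1/dᵢ → 1/dᵢ = 1/41.8 − 1/159 = 0.0176341 mm⁻¹, so dᵢ ≈ 56.7082 mm.
Magnification m = dᵢ/dₒ = 56.7082/159 ≈ 0.35666.

0.357×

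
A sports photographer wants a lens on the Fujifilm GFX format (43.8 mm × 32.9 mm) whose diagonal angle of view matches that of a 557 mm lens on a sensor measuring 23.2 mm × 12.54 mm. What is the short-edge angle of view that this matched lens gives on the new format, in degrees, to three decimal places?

Sensor diagonal = √(23.2² + 12.54²) = √695.4916 ≈ 26.3722 mm.
Sensor diagonal = √(43.8² + 32.9²) = √3000.8500 ≈ 54.7800 mm.
Equal diagonal AOV ⇒ f₂ = f₁ · 54.7800/26.3722 = 557 × 2.07719 ≈ 1156.9948 mm.
Short-edge AOV on the new format = 2·arctan(32.9 / (2 × 1156.9948)) = 2·arctan(0.01422) ≈ 1.6291°.

1.629°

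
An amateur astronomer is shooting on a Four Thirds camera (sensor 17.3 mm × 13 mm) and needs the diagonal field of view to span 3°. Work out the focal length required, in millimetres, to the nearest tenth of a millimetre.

Sensor diagonal = √(17.3² + 13²) = √468.2900 ≈ 21.6400 mm.
From α = 2·arctan(d/2f) we get f = d / (2·tan(α/2)).
With d = 21.6400 mm and α/2 = 1.5°, tan(α/2) ≈ 0.02619, so f ≈ 21.6400 / 0.05237 ≈ 413.1993 mm.

413.2 mm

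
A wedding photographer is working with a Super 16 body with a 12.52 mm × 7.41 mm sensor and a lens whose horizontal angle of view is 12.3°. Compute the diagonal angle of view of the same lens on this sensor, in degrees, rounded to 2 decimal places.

14.27°

From the horizontal AOV: f = 12.52 / (2·tan(6.15°)) = 12.52 / 0.21550 ≈ 58.0964 mm.
Sensor diagonal = √(12.52² + 7.41²) = √211.6585 ≈ 14.5485 mm.
Diagonal AOV = 2·arctan(14.5485 / (2 × 58.0964)) = 2·arctan(0.12521) ≈ 14.2737°.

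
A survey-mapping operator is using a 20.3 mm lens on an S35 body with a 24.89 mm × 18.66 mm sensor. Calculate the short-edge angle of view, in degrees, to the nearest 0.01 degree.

49.37°

Angle of view α = 2·arctan(h/2f) with h = 18.66 mm and f = 20.3 mm.
h/2f = 0.45961; arctan(0.45961) ≈ 24.6838°, so α ≈ 49.3676°.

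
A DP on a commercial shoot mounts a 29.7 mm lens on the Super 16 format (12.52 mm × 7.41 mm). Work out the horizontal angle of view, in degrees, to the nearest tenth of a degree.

23.8°

Angle of view α = 2·arctan(w/2f) with w = 12.52 mm and f = 29.7 mm.
w/2f = 0.21077; arctan(0.21077) ≈ 11.9023°, so α ≈ 23.8045°.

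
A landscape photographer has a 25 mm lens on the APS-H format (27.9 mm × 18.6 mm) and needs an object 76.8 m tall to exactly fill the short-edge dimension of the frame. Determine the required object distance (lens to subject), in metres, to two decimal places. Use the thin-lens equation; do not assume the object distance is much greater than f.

103.25 m

W: 76.8 m = 76800 mm.
Magnification m = h/W = dᵢ/dₒ; combined with 1/f = 1/dₒ + 1/dᵢ this gives dₒ = f·(1 + W/h).
dₒ = 25 mm × (1 + 76800/18.6) = 25 × 4130.0323 ≈ 103250.806 mm = 103.251 m.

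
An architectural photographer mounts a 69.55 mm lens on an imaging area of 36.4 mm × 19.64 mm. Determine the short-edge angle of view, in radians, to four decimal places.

0.2805 rad

Angle of view α = 2·arctan(h/2f) with h = 19.64 mm and f = 69.55 mm.
h/2f = 0.14119; arctan(0.14119) ≈ 0.1403 rad, so α ≈ 0.2805 rad.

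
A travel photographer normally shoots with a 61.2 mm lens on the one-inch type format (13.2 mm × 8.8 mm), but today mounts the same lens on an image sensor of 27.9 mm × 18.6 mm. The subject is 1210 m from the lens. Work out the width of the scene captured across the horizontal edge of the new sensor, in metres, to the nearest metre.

The focal length stays 61.2 mm; the relevant sensor dimension is now w = 27.9 mm. Object distance dₒ = 1210 m = 1.21e+06 mm.
Thin-lens field width W = w·(dₒ − f)/f = 27.9 × (1.21e+06 − 61.2)/61.2 ≈ 551589.747 mm = 551.59 m.

552 m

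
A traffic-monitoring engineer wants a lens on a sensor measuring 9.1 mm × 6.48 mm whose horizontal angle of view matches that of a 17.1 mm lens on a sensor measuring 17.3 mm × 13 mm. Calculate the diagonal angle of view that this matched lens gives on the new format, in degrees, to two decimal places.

63.68°

Equal horizontal AOV ⇒ f₂ = f₁ · 9.1/17.3 = 17.1 × 0.52601 ≈ 8.9948 mm.
Sensor diagonal = √(9.1² + 6.48²) = √124.8004 ≈ 11.1714 mm.
Diagonal AOV on the new format = 2·arctan(11.1714 / (2 × 8.9948)) = 2·arctan(0.62099) ≈ 63.6800°.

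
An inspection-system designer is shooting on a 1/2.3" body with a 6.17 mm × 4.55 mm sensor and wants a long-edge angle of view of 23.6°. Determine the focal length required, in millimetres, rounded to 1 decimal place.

From α = 2·arctan(w/2f) we get f = w / (2·tan(α/2)).
With w = 6.17 mm and α/2 = 11.8°, tan(α/2) ≈ 0.20891, so f ≈ 6.17 / 0.41782 ≈ 14.7671 mm.

14.8 mm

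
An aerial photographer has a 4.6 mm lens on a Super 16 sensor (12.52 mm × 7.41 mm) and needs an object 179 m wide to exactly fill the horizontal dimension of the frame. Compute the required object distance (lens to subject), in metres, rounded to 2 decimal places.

65.77 m

W: 179 m = 179000 mm.
Magnification m = w/W = dᵢ/dₒ; combined with 1/f = 1/dₒ + 1/dᵢ this gives dₒ = f·(1 + W/w).
dₒ = 4.6 mm × (1 + 179000/12.52) = 4.6 × 14298.1246 ≈ 65771.373 mm = 65.7714 m.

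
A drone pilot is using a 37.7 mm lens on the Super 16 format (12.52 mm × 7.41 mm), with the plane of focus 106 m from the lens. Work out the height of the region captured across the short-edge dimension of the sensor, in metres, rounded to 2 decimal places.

20.83 m

dₒ: 106 m = 106000 mm.
Similar triangles through the lens centre give W/dₒ = h/dᵢ; with 1/f = 1/dₒ + 1/dᵢ this gives W = h·(dₒ − f)/f.
W = 7.41 mm × (106000 − 37.7) / 37.7 = 7.41 × 2810.6711 ≈ 20827.073 mm = 20.8271 m.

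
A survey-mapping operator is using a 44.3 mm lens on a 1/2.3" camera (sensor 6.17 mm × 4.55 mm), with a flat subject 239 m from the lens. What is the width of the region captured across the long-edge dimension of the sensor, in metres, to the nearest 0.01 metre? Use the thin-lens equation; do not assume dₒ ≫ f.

33.28 m

dₒ: 239 m = 239000 mm.
Similar triangles through the lens centre give W/dₒ = w/dᵢ; with 1/f = 1/dₒ + 1/dᵢ this gives W = w·(dₒ − f)/f.
W = 6.17 mm × (239000 − 44.3) / 44.3 = 6.17 × 5394.0339 ≈ 33281.189 mm = 33.2812 m.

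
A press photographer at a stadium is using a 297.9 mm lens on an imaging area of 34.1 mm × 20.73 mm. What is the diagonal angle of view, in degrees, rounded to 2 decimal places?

Sensor diagonal = √(34.1² + 20.73²) = √1592.5429 ≈ 39.9067 mm.
Angle of view α = 2·arctan(d/2f) with d = 39.9067 mm and f = 297.9 mm.
d/2f = 0.06698; arctan(0.06698) ≈ 3.8319°, so α ≈ 7.6639°.

7.66°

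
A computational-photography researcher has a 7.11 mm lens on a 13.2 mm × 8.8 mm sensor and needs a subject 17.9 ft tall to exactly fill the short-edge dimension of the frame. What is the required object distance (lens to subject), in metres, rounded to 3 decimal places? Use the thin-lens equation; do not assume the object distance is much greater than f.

4.415 m

W: 17.9 ft × 304.8 mm/ft = 5455.92 mm.
Magnification m = h/W = dᵢ/dₒ; combined with 1/f = 1/dₒ + 1/dᵢ this gives dₒ = f·(1 + W/h).
dₒ = 7.11 mm × (1 + 5455.92/8.8) = 7.11 × 620.9909 ≈ 4415.245 mm = 4.41525 m.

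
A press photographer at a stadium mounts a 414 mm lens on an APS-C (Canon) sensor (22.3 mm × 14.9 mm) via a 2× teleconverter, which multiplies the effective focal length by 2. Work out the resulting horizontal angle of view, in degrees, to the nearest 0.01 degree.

1.54°

Effective focal length f = 414 × 2 = 828 mm.
α = 2·arctan(22.3 / (2 × 828)) = 2·arctan(0.01347) ≈ 1.5430°.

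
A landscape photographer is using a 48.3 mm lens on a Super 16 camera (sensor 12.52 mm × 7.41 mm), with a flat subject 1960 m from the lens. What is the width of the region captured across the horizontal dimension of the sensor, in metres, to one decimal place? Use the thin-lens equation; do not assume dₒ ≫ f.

dₒ: 1960 m = 1.96e+06 mm.
Similar triangles through the lens centre give W/dₒ = w/dᵢ; with 1/f = 1/dₒ + 1/dᵢ this gives W = w·(dₒ − f)/f.
W = 12.52 mm × (1.96e+06 − 48.3) / 48.3 = 12.52 × 40578.7101 ≈ 508045.451 mm = 508.045 m.

508.0 m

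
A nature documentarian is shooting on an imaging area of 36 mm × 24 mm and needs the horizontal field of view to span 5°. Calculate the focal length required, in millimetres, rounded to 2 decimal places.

412.27 mm

From α = 2·arctan(w/2f) we get f = w / (2·tan(α/2)).
With w = 36 mm and α/2 = 2.5°, tan(α/2) ≈ 0.04366, so f ≈ 36 / 0.08732 ≈ 412.2678 mm.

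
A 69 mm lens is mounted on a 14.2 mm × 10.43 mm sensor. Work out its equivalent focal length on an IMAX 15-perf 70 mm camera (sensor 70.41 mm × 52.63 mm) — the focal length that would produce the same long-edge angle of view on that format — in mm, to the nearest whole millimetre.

Equal angle of view means equal width/f ratio, so f₂ = f₁ · (width₂/width₁) = 69 × 70.41/14.2.
f₂ = 69 × 4.95845 ≈ 342.133 mm.

342 mm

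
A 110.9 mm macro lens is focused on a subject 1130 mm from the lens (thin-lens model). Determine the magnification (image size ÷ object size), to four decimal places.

0.1088×

Thin lens: 1/f = 1/dₒ + 1/dᵢ → 1/dᵢ = 1/110.9 − 1/1130 = 0.0081322 mm⁻¹, so dᵢ ≈ 122.9683 mm.
Magnification m = dᵢ/dₒ = 122.9683/1130 ≈ 0.10882.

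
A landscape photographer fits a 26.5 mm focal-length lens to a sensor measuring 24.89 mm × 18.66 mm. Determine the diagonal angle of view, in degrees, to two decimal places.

Sensor diagonal = √(24.89² + 18.66²) = √967.7077 ≈ 31.1080 mm.
Angle of view α = 2·arctan(d/2f) with d = 31.1080 mm and f = 26.5 mm.
d/2f = 0.58694; arctan(0.58694) ≈ 30.4105°, so α ≈ 60.8210°.

60.82°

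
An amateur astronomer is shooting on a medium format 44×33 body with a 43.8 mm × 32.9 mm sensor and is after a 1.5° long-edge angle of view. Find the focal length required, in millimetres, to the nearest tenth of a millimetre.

From α = 2·arctan(w/2f) we get f = w / (2·tan(α/2)).
With w = 43.8 mm and α/2 = 0.75°, tan(α/2) ≈ 0.01309, so f ≈ 43.8 / 0.02618 ≈ 1672.9412 mm.

1672.9 mm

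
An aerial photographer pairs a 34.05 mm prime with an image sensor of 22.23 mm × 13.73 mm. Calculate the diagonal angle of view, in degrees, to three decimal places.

Sensor diagonal = √(22.23² + 13.73²) = √682.6858 ≈ 26.1283 mm.
Angle of view α = 2·arctan(d/2f) with d = 26.1283 mm and f = 34.05 mm.
d/2f = 0.38367; arctan(0.38367) ≈ 20.9906°, so α ≈ 41.9811°.

41.981°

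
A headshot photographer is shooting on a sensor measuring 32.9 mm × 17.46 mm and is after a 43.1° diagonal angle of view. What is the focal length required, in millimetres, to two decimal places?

Sensor diagonal = √(32.9² + 17.46²) = √1387.2616 ≈ 37.2460 mm.
From α = 2·arctan(d/2f) we get f = d / (2·tan(α/2)).
With d = 37.2460 mm and α/2 = 21.55°, tan(α/2) ≈ 0.39492, so f ≈ 37.2460 / 0.78984 ≈ 47.1565 mm.

47.16 mm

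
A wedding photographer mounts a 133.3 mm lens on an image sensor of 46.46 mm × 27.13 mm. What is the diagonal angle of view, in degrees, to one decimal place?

22.8°

Sensor diagonal = √(46.46² + 27.13²) = √2894.5685 ≈ 53.8012 mm.
Angle of view α = 2·arctan(d/2f) with d = 53.8012 mm and f = 133.3 mm.
d/2f = 0.20180; arctan(0.20180) ≈ 11.4093°, so α ≈ 22.8187°.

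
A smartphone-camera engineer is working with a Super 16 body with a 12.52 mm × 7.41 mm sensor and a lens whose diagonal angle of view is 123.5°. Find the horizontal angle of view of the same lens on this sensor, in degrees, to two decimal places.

Sensor diagonal = √(12.52² + 7.41²) = √211.6585 ≈ 14.5485 mm.
From the diagonal AOV: f = 14.5485 / (2·tan(61.75°)) = 14.5485 / 3.72218 ≈ 3.9086 mm.
Horizontal AOV = 2·arctan(12.52 / (2 × 3.9086)) = 2·arctan(1.60160) ≈ 116.0407°.

116.04°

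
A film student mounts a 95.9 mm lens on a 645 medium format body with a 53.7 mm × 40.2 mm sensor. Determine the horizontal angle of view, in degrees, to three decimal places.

31.282°

Angle of view α = 2·arctan(w/2f) with w = 53.7 mm and f = 95.9 mm.
w/2f = 0.27998; arctan(0.27998) ≈ 15.6411°, so α ≈ 31.2823°.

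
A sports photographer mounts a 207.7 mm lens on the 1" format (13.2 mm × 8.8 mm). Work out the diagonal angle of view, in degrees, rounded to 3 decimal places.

4.374°

Sensor diagonal = √(13.2² + 8.8²) = √251.6800 ≈ 15.8644 mm.
Angle of view α = 2·arctan(d/2f) with d = 15.8644 mm and f = 207.7 mm.
d/2f = 0.03819; arctan(0.03819) ≈ 2.1871°, so α ≈ 4.3742°.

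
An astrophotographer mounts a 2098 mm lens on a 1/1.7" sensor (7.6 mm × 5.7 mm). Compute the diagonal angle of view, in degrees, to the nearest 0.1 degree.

Sensor diagonal = √(7.6² + 5.7²) = √90.2500 ≈ 9.5000 mm.
Angle of view α = 2·arctan(d/2f) with d = 9.5000 mm and f = 2098 mm.
d/2f = 0.00226; arctan(0.00226) ≈ 0.1297°, so α ≈ 0.2594°.

0.3°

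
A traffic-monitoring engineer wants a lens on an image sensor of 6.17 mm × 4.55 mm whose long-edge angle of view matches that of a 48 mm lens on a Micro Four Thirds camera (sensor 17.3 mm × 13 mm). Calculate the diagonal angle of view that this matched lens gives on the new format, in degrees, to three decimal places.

Equal long-edge AOV ⇒ f₂ = f₁ · 6.17/17.3 = 48 × 0.35665 ≈ 17.1191 mm.
Sensor diagonal = √(6.17² + 4.55²) = √58.7714 ≈ 7.6663 mm.
Diagonal AOV on the new format = 2·arctan(7.6663 / (2 × 17.1191)) = 2·arctan(0.22391) ≈ 25.2418°.

25.242°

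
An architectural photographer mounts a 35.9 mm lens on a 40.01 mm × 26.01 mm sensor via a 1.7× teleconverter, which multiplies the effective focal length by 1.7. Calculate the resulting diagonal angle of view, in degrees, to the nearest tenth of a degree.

Effective focal length f = 35.9 × 1.7 = 61.03 mm.
Sensor diagonal = √(40.01² + 26.01²) = √2277.3202 ≈ 47.7213 mm.
α = 2·arctan(47.721 / (2 × 61.03)) = 2·arctan(0.39097) ≈ 42.7076°.

42.7°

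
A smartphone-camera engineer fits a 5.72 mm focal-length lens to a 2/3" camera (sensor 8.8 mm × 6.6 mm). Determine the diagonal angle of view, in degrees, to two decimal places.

87.75°

Sensor diagonal = √(8.8² + 6.6²) = √121.0000 ≈ 11.0000 mm.
Angle of view α = 2·arctan(d/2f) with d = 11.0000 mm and f = 5.72 mm.
d/2f = 0.96154; arctan(0.96154) ≈ 43.8767°, so α ≈ 87.7534°.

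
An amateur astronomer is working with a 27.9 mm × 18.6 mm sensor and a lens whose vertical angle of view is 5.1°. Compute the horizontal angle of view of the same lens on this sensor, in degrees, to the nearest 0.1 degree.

From the vertical AOV: f = 18.6 / (2·tan(2.55°)) = 18.6 / 0.08907 ≈ 208.8231 mm.
Horizontal AOV = 2·arctan(27.9 / (2 × 208.8231)) = 2·arctan(0.06680) ≈ 7.6437°.

7.6°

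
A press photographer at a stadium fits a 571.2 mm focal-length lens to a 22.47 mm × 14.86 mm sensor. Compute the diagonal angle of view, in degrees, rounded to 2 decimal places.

Sensor diagonal = √(22.47² + 14.86²) = √725.7205 ≈ 26.9392 mm.
Angle of view α = 2·arctan(d/2f) with d = 26.9392 mm and f = 571.2 mm.
d/2f = 0.02358; arctan(0.02358) ≈ 1.3509°, so α ≈ 2.7017°.

2.70°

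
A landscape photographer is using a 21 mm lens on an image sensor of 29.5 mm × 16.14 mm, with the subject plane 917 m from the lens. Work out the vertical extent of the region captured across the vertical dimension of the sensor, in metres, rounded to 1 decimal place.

dₒ: 917 m = 917000 mm.
Similar triangles through the lens centre give W/dₒ = h/dᵢ; with 1/f = 1/dₒ + 1/dᵢ this gives W = h·(dₒ − f)/f.
W = 16.14 mm × (917000 − 21) / 21 = 16.14 × 43665.6667 ≈ 704763.860 mm = 704.764 m.

704.8 m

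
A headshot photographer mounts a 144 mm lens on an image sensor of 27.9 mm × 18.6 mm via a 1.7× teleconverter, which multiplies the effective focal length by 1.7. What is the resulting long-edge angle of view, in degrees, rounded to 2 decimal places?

6.52°

Effective focal length f = 144 × 1.7 = 244.8 mm.
α = 2·arctan(27.9 / (2 × 244.8)) = 2·arctan(0.05699) ≈ 6.5230°.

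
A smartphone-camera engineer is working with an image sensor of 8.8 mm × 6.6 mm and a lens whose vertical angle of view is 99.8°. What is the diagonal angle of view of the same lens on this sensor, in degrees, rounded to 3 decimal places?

From the vertical AOV: f = 6.6 / (2·tan(49.9°)) = 6.6 / 2.37508 ≈ 2.7789 mm.
Sensor diagonal = √(8.8² + 6.6²) = √121.0000 ≈ 11.0000 mm.
Diagonal AOV = 2·arctan(11.0000 / (2 × 2.7789)) = 2·arctan(1.97923) ≈ 126.3899°.

126.390°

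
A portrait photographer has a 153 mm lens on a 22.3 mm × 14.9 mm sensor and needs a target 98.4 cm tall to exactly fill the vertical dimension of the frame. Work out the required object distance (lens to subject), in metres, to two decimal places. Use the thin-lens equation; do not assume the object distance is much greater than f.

10.26 m

W: 98.4 cm = 984 mm.
Magnification m = h/W = dᵢ/dₒ; combined with 1/f = 1/dₒ + 1/dᵢ this gives dₒ = f·(1 + W/h).
dₒ = 153 mm × (1 + 984/14.9) = 153 × 67.0403 ≈ 10257.161 mm = 10.2572 m.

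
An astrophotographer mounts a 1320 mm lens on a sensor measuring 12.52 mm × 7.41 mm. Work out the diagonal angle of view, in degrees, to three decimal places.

0.631°

Sensor diagonal = √(12.52² + 7.41²) = √211.6585 ≈ 14.5485 mm.
Angle of view α = 2·arctan(d/2f) with d = 14.5485 mm and f = 1320 mm.
d/2f = 0.00551; arctan(0.00551) ≈ 0.3157°, so α ≈ 0.6315°.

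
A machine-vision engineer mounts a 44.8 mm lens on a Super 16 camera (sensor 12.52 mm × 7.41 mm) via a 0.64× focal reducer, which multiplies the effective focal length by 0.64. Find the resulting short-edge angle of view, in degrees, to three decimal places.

Effective focal length f = 44.8 × 0.64 = 28.672 mm.
α = 2·arctan(7.41 / (2 × 28.672)) = 2·arctan(0.12922) ≈ 14.7259°.

14.726°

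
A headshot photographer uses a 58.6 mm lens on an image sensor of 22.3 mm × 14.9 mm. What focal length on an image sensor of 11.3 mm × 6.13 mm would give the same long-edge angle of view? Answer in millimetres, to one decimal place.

Equal angle of view means equal width/f ratio, so f₂ = f₁ · (width₂/width₁) = 58.6 × 11.3/22.3.
f₂ = 58.6 × 0.50673 ≈ 29.694 mm.

29.7 mm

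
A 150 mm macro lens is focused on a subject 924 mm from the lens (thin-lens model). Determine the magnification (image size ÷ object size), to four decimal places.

Thin lens: 1/f = 1/dₒ + 1/dᵢ → 1/dᵢ = 1/150 − 1/924 = 0.0055844 mm⁻¹, so dᵢ ≈ 179.0698 mm.
Magnification m = dᵢ/dₒ = 179.0698/924 ≈ 0.19380.

0.1938×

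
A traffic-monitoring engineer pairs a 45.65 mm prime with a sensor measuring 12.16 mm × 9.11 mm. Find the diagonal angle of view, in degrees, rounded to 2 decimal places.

18.90°

Sensor diagonal = √(12.16² + 9.11²) = √230.8577 ≈ 15.1940 mm.
Angle of view α = 2·arctan(d/2f) with d = 15.1940 mm and f = 45.65 mm.
d/2f = 0.16642; arctan(0.16642) ≈ 9.4485°, so α ≈ 18.8970°.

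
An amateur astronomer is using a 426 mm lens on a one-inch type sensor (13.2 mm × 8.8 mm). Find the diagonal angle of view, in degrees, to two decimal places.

2.13°

Sensor diagonal = √(13.2² + 8.8²) = √251.6800 ≈ 15.8644 mm.
Angle of view α = 2·arctan(d/2f) with d = 15.8644 mm and f = 426 mm.
d/2f = 0.01862; arctan(0.01862) ≈ 1.0667°, so α ≈ 2.1335°.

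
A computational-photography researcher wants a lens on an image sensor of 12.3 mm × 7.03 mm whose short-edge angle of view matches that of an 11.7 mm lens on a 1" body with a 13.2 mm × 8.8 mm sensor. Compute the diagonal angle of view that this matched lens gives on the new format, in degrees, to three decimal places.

Equal short-edge AOV ⇒ f₂ = f₁ · 7.03/8.8 = 11.7 × 0.79886 ≈ 9.3467 mm.
Sensor diagonal = √(12.3² + 7.03²) = √200.7109 ≈ 14.1672 mm.
Diagonal AOV on the new format = 2·arctan(14.1672 / (2 × 9.3467)) = 2·arctan(0.75787) ≈ 74.3151°.

74.315°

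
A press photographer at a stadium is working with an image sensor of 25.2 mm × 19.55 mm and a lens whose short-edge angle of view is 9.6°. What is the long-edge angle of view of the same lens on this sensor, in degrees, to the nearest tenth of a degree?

From the short-edge AOV: f = 19.55 / (2·tan(4.8°)) = 19.55 / 0.16794 ≈ 116.4074 mm.
Long-edge AOV = 2·arctan(25.2 / (2 × 116.4074)) = 2·arctan(0.10824) ≈ 12.3554°.

12.4°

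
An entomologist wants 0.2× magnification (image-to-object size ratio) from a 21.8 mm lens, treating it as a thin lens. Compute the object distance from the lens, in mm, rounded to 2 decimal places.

With m = dᵢ/dₒ and 1/f = 1/dₒ + 1/dᵢ, substituting dᵢ = m·dₒ gives 1/f = (1 + 1/m)/dₒ, hence dₒ = f·(1 + 1/m).
dₒ = 21.8 × (1 + 1/0.2) = 21.8 × 6.00000 ≈ 130.800 mm.

130.80 mm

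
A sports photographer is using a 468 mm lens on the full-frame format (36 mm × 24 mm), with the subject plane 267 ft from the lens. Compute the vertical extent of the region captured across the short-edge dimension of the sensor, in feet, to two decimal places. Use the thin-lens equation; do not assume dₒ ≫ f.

dₒ: 267 ft × 304.8 mm/ft = 81381.60 mm.
Similar triangles through the lens centre give W/dₒ = h/dᵢ; with 1/f = 1/dₒ + 1/dᵢ this gives W = h·(dₒ − f)/f.
W = 24 mm × (81381.6 − 468) / 468 = 24 × 172.8923 ≈ 4149.415 mm = 4149.415/304.8 ft = 13.6136 ft.

13.61 ft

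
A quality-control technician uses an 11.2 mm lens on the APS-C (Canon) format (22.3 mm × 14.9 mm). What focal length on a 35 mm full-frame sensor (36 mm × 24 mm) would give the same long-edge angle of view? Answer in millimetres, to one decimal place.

Equal angle of view means equal width/f ratio, so f₂ = f₁ · (width₂/width₁) = 11.2 × 36/22.3.
f₂ = 11.2 × 1.61435 ≈ 18.081 mm.

18.1 mm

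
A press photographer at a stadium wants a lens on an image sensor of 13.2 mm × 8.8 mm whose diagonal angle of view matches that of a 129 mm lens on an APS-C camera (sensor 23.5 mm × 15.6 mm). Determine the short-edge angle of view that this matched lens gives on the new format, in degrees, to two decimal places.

6.94°

Sensor diagonal = √(23.5² + 15.6²) = √795.6100 ≈ 28.2066 mm.
Sensor diagonal = √(13.2² + 8.8²) = √251.6800 ≈ 15.8644 mm.
Equal diagonal AOV ⇒ f₂ = f₁ · 15.8644/28.2066 = 129 × 0.56244 ≈ 72.5544 mm.
Short-edge AOV on the new format = 2·arctan(8.8 / (2 × 72.5544)) = 2·arctan(0.06064) ≈ 6.9408°.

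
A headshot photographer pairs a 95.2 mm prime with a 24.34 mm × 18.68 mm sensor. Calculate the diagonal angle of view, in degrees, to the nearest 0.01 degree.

18.31°

Sensor diagonal = √(24.34² + 18.68²) = √941.3780 ≈ 30.6819 mm.
Angle of view α = 2·arctan(d/2f) with d = 30.6819 mm and f = 95.2 mm.
d/2f = 0.16114; arctan(0.16114) ≈ 9.1542°, so α ≈ 18.3084°.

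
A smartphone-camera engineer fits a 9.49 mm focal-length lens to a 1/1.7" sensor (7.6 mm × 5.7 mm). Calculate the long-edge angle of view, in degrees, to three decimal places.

43.644°

Angle of view α = 2·arctan(w/2f) with w = 7.6 mm and f = 9.49 mm.
w/2f = 0.40042; arctan(0.40042) ≈ 21.8222°, so α ≈ 43.6445°.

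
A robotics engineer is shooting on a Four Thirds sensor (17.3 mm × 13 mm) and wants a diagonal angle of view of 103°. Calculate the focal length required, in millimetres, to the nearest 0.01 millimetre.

8.61 mm

Sensor diagonal = √(17.3² + 13²) = √468.2900 ≈ 21.6400 mm.
From α = 2·arctan(d/2f) we get f = d / (2·tan(α/2)).
With d = 21.6400 mm and α/2 = 51.5°, tan(α/2) ≈ 1.25717, so f ≈ 21.6400 / 2.51434 ≈ 8.6066 mm.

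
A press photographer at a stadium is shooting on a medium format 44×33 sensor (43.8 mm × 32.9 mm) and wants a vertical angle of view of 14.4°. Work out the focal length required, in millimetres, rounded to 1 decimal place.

From α = 2·arctan(h/2f) we get f = h / (2·tan(α/2)).
With h = 32.9 mm and α/2 = 7.2°, tan(α/2) ≈ 0.12633, so f ≈ 32.9 / 0.25266 ≈ 130.2152 mm.

130.2 mm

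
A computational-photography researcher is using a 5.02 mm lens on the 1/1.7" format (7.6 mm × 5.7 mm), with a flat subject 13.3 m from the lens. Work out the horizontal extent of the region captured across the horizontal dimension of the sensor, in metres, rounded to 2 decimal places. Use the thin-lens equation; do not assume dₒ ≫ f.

dₒ: 13.3 m = 13300 mm.
Similar triangles through the lens centre give W/dₒ = w/dᵢ; with 1/f = 1/dₒ + 1/dᵢ this gives W = w·(dₒ − f)/f.
W = 7.6 mm × (13300 − 5.02) / 5.02 = 7.6 × 2648.4024 ≈ 20127.858 mm = 20.1279 m.

20.13 m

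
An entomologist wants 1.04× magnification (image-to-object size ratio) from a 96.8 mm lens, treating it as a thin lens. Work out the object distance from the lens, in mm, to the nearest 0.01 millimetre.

189.88 mm

With m = dᵢ/dₒ and 1/f = 1/dₒ + 1/dᵢ, substituting dᵢ = m·dₒ gives 1/f = (1 + 1/m)/dₒ, hence dₒ = f·(1 + 1/m).
dₒ = 96.8 × (1 + 1/1.04) = 96.8 × 1.96154 ≈ 189.877 mm.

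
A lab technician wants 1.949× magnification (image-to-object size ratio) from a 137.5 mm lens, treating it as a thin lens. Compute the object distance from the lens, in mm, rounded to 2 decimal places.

208.05 mm

With m = dᵢ/dₒ and 1/f = 1/dₒ + 1/dᵢ, substituting dᵢ = m·dₒ gives 1/f = (1 + 1/m)/dₒ, hence dₒ = f·(1 + 1/m).
dₒ = 137.5 × (1 + 1/1.949) = 137.5 × 1.51308 ≈ 208.049 mm.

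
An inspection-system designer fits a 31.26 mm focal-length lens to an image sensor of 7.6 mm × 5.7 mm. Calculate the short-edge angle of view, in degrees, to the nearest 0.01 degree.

10.42°

Angle of view α = 2·arctan(h/2f) with h = 5.7 mm and f = 31.26 mm.
h/2f = 0.09117; arctan(0.09117) ≈ 5.2093°, so α ≈ 10.4186°.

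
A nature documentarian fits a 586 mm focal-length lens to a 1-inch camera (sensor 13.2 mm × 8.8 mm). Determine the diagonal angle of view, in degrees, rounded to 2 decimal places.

Sensor diagonal = √(13.2² + 8.8²) = √251.6800 ≈ 15.8644 mm.
Angle of view α = 2·arctan(d/2f) with d = 15.8644 mm and f = 586 mm.
d/2f = 0.01354; arctan(0.01354) ≈ 0.7755°, so α ≈ 1.5510°.

1.55°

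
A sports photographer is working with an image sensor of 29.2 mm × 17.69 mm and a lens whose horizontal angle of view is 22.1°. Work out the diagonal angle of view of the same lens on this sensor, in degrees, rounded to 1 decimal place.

25.7°

From the horizontal AOV: f = 29.2 / (2·tan(11.05°)) = 29.2 / 0.39057 ≈ 74.7621 mm.
Sensor diagonal = √(29.2² + 17.69²) = √1165.5761 ≈ 34.1405 mm.
Diagonal AOV = 2·arctan(34.1405 / (2 × 74.7621)) = 2·arctan(0.22833) ≈ 25.7235°.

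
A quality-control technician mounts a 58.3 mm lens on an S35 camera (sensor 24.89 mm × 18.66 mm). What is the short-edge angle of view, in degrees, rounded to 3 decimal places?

Angle of view α = 2·arctan(h/2f) with h = 18.66 mm and f = 58.3 mm.
h/2f = 0.16003; arctan(0.16003) ≈ 9.0922°, so α ≈ 18.1844°.

18.184°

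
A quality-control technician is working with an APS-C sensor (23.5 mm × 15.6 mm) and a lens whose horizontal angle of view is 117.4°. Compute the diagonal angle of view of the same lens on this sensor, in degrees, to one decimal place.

From the horizontal AOV: f = 23.5 / (2·tan(58.7°)) = 23.5 / 3.28942 ≈ 7.1441 mm.
Sensor diagonal = √(23.5² + 15.6²) = √795.6100 ≈ 28.2066 mm.
Diagonal AOV = 2·arctan(28.2066 / (2 × 7.1441)) = 2·arctan(1.97411) ≈ 126.2704°.

126.3°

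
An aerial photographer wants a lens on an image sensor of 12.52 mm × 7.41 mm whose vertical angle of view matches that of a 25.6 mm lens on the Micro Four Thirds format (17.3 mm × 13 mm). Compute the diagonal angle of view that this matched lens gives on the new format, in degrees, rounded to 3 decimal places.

52.993°

Equal vertical AOV ⇒ f₂ = f₁ · 7.41/13 = 25.6 × 0.57000 ≈ 14.5920 mm.
Sensor diagonal = √(12.52² + 7.41²) = √211.6585 ≈ 14.5485 mm.
Diagonal AOV on the new format = 2·arctan(14.5485 / (2 × 14.5920)) = 2·arctan(0.49851) ≈ 52.9933°.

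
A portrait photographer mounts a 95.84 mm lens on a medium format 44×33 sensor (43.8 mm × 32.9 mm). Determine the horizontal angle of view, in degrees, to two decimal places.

25.74°

Angle of view α = 2·arctan(w/2f) with w = 43.8 mm and f = 95.84 mm.
w/2f = 0.22851; arctan(0.22851) ≈ 12.8714°, so α ≈ 25.7429°.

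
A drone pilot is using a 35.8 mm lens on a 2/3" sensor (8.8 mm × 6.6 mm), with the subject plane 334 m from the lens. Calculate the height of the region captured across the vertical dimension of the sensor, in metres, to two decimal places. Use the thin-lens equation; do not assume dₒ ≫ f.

dₒ: 334 m = 334000 mm.
Similar triangles through the lens centre give W/dₒ = h/dᵢ; with 1/f = 1/dₒ + 1/dᵢ this gives W = h·(dₒ − f)/f.
W = 6.6 mm × (334000 − 35.8) / 35.8 = 6.6 × 9328.6089 ≈ 61568.819 mm = 61.5688 m.

61.57 m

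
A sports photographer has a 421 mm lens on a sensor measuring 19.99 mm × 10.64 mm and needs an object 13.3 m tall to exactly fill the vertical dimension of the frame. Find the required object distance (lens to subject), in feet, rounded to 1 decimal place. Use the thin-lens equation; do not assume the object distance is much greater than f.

W: 13.3 m = 13300 mm.
Magnification m = h/W = dᵢ/dₒ; combined with 1/f = 1/dₒ + 1/dᵢ this gives dₒ = f·(1 + W/h).
dₒ = 421 mm × (1 + 13300/10.64) = 421 × 1251.0000 ≈ 526671.000 mm = 526671.000/304.8 ft = 1727.92 ft.

1727.9 ft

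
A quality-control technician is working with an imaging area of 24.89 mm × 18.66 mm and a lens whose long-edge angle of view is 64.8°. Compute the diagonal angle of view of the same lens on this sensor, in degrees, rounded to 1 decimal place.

From the long-edge AOV: f = 24.89 / (2·tan(32.4°)) = 24.89 / 1.26924 ≈ 19.6102 mm.
Sensor diagonal = √(24.89² + 18.66²) = √967.7077 ≈ 31.1080 mm.
Diagonal AOV = 2·arctan(31.1080 / (2 × 19.6102)) = 2·arctan(0.79316) ≈ 76.8400°.

76.8°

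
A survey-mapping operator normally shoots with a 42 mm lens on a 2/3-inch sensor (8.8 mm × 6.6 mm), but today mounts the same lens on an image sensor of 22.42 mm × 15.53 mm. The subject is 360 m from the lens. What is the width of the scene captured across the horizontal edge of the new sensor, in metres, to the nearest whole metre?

192 m

The focal length stays 42 mm; the relevant sensor dimension is now w = 22.42 mm. Object distance dₒ = 360 m = 360000 mm.
Thin-lens field width W = w·(dₒ − f)/f = 22.42 × (360000 − 42)/42 ≈ 192149.009 mm = 192.149 m.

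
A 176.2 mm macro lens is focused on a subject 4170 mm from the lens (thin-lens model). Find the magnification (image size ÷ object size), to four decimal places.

0.0441×

Thin lens: 1/f = 1/dₒ + 1/dᵢ → 1/dᵢ = 1/176.2 − 1/4170 = 0.0054356 mm⁻¹, so dᵢ ≈ 183.9737 mm.
Magnification m = dᵢ/dₒ = 183.9737/4170 ≈ 0.04412.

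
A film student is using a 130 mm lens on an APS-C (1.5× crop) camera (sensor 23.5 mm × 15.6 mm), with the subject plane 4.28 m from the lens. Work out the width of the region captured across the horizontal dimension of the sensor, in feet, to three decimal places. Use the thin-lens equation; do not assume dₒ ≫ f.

2.461 ft

dₒ: 4.28 m = 4280 mm.
Similar triangles through the lens centre give W/dₒ = w/dᵢ; with 1/f = 1/dₒ + 1/dᵢ this gives W = w·(dₒ − f)/f.
W = 23.5 mm × (4280 − 130) / 130 = 23.5 × 31.9231 ≈ 750.192 mm = 750.192/304.8 ft = 2.46126 ft.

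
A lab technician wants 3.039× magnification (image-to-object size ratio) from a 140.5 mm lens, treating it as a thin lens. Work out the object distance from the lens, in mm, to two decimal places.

186.73 mm

With m = dᵢ/dₒ and 1/f = 1/dₒ + 1/dᵢ, substituting dᵢ = m·dₒ gives 1/f = (1 + 1/m)/dₒ, hence dₒ = f·(1 + 1/m).
dₒ = 140.5 × (1 + 1/3.039) = 140.5 × 1.32906 ≈ 186.732 mm.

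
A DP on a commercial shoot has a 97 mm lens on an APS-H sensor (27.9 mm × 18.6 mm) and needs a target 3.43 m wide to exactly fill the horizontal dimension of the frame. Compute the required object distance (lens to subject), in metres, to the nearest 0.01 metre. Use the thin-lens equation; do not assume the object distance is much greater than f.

12.02 m

W: 3.43 m = 3430 mm.
Magnification m = w/W = dᵢ/dₒ; combined with 1/f = 1/dₒ + 1/dᵢ this gives dₒ = f·(1 + W/w).
dₒ = 97 mm × (1 + 3430/27.9) = 97 × 123.9391 ≈ 12022.090 mm = 12.0221 m.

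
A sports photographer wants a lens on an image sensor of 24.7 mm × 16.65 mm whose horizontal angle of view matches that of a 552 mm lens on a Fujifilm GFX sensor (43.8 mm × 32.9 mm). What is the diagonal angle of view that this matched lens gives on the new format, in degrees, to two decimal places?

5.48°

Equal horizontal AOV ⇒ f₂ = f₁ · 24.7/43.8 = 552 × 0.56393 ≈ 311.2877 mm.
Sensor diagonal = √(24.7² + 16.65²) = √887.3125 ≈ 29.7878 mm.
Diagonal AOV on the new format = 2·arctan(29.7878 / (2 × 311.2877)) = 2·arctan(0.04785) ≈ 5.4786°.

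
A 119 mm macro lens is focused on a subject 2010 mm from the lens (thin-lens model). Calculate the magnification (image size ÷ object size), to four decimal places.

0.0629×

Thin lens: 1/f = 1/dₒ + 1/dᵢ → 1/dᵢ = 1/119 − 1/2010 = 0.0079058 mm⁻¹, so dᵢ ≈ 126.4886 mm.
Magnification m = dᵢ/dₒ = 126.4886/2010 ≈ 0.06293.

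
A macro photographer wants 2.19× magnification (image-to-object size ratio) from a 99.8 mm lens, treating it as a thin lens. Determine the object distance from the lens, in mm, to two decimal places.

145.37 mm

With m = dᵢ/dₒ and 1/f = 1/dₒ + 1/dᵢ, substituting dᵢ = m·dₒ gives 1/f = (1 + 1/m)/dₒ, hence dₒ = f·(1 + 1/m).
dₒ = 99.8 × (1 + 1/2.19) = 99.8 × 1.45662 ≈ 145.371 mm.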